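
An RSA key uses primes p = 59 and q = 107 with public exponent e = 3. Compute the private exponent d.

φ(n) = (p−1)(q−1) = 58·106 = 6148.
Need d with 3·d ≡ 1 (mod 6148). Apply the extended Euclidean algorithm:
6148 = 2049·3 + 1
3 = 3·1 + 0
Back-substitute:
1 = 6148 − 2049·3
So 3·(-2049) ≡ 1 (mod 6148), hence d ≡ -2049 ≡ 4099 (mod 6148).

4099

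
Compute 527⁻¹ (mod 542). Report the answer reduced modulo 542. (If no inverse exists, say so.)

Run Euclid on (542, 527):
542 = 1·527 + 15
527 = 35·15 + 2
15 = 7·2 + 1
2 = 2·1 + 0
Since gcd(527, 542) = 1, back-substitute to write 1 as a combination:
1 = 15 − 7·2
1 = −7·527 + 246·15
1 = 246·542 − 253·527
Hence 527⁻¹ ≡ -253 ≡ 289 (mod 542).

289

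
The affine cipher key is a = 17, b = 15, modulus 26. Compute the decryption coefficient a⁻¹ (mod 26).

23

Run Euclid on (26, 17):
26 = 1·17 + 9
17 = 1·9 + 8
9 = 1·8 + 1
8 = 8·1 + 0
gcd = 1, so the inverse exists. Back-substitute:
1 = 9 − 8
1 = −17 + 2·9
1 = 2·26 − 3·17
Thus 17·(-3) ≡ 1 (mod 26); reducing, -3 mod 26 = 23.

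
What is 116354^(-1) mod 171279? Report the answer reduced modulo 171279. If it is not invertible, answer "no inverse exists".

Extended Euclidean algorithm:
171279 = 1*116354 + 54925
116354 = 2*54925 + 6504
54925 = 8*6504 + 2893
6504 = 2*2893 + 718
2893 = 4*718 + 21
718 = 34*21 + 4
21 = 5*4 + 1
4 = 4*1 + 0
The gcd is 1. Working backward:
1 = 21 − 5·4
1 = −5·718 + 171·21
1 = 171·2893 − 689·718
1 = −689·6504 + 1549·2893
1 = 1549·54925 − 13081·6504
1 = −13081·116354 + 27711·54925
1 = 27711·171279 − 40792·116354
Thus 116354·(-40792) ≡ 1 (mod 171279); reducing, -40792 mod 171279 = 130487.

130487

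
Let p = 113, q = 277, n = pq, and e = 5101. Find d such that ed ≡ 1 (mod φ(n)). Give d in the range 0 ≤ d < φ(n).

10405

φ(n) = (p−1)(q−1) = 112·276 = 30912.
Need d with 5101·d ≡ 1 (mod 30912). Apply the extended Euclidean algorithm:
30912 = 6·5101 + 306
5101 = 16·306 + 205
306 = 1·205 + 101
205 = 2·101 + 3
101 = 33·3 + 2
3 = 1·2 + 1
2 = 2·1 + 0
Back-substitute:
1 = 3 − 2
1 = −101 + 34·3
1 = 34·205 − 69·101
1 = −69·306 + 103·205
1 = 103·5101 − 1717·306
1 = −1717·30912 + 10405·5101
So 5101·10405 ≡ 1 (mod 30912), hence d = 10405.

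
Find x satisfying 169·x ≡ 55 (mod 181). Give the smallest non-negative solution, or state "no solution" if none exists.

101

First find gcd(169, 181):
181 = 1*169 + 12
169 = 14*12 + 1
12 = 12*1 + 0
gcd = 1, so a unique solution mod 181 exists.
Back-substitute for the Bézout coefficients:
1 = 169 − 14·12
1 = −14·181 + 15·169
So 169·(15) ≡ 1 (mod 181), giving 169⁻¹ ≡ 15.
x ≡ 169⁻¹·55 ≡ 15·55 ≡ 101 (mod 181).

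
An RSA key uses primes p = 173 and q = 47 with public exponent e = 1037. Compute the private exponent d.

3853

φ(n) = (p−1)(q−1) = 172·46 = 7912.
Need d with 1037·d ≡ 1 (mod 7912). Apply the extended Euclidean algorithm:
7912 = 7×1037 + 653
1037 = 1×653 + 384
653 = 1×384 + 269
384 = 1×269 + 115
269 = 2×115 + 39
115 = 2×39 + 37
39 = 1×37 + 2
37 = 18×2 + 1
2 = 2×1 + 0
Back-substitute:
1 = 37 − 18·2
1 = −18·39 + 19·37
1 = 19·115 − 56·39
1 = −56·269 + 131·115
1 = 131·384 − 187·269
1 = −187·653 + 318·384
1 = 318·1037 − 505·653
1 = −505·7912 + 3853·1037
So 1037·3853 ≡ 1 (mod 7912), hence d = 3853.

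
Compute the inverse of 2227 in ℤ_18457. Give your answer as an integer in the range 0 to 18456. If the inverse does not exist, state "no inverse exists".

Apply the Euclidean algorithm to 18457 and 2227:
18457 = 8*2227 + 641
2227 = 3*641 + 304
641 = 2*304 + 33
304 = 9*33 + 7
33 = 4*7 + 5
7 = 1*5 + 2
5 = 2*2 + 1
2 = 2*1 + 0
gcd = 1, so the inverse exists. Back-substitute:
1 = 5 − 2·2
1 = −2·7 + 3·5
1 = 3·33 − 14·7
1 = −14·304 + 129·33
1 = 129·641 − 272·304
1 = −272·2227 + 945·641
1 = 945·18457 − 7832·2227
Thus 2227·(-7832) ≡ 1 (mod 18457); reducing, -7832 mod 18457 = 10625.

10625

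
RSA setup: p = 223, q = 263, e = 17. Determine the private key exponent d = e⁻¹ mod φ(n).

φ(n) = (p−1)(q−1) = 222·262 = 58164.
Need d with 17·d ≡ 1 (mod 58164). Apply the extended Euclidean algorithm:
58164 = 3421·17 + 7
17 = 2·7 + 3
7 = 2·3 + 1
3 = 3·1 + 0
Back-substitute:
1 = 7 − 2·3
1 = −2·17 + 5·7
1 = 5·58164 − 17107·17
So 17·(-17107) ≡ 1 (mod 58164), hence d ≡ -17107 ≡ 41057 (mod 58164).

41057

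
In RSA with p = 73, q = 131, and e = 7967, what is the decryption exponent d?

383

φ(n) = (p−1)(q−1) = 72·130 = 9360.
Need d with 7967·d ≡ 1 (mod 9360). Apply the extended Euclidean algorithm:
9360 = 1·7967 + 1393
7967 = 5·1393 + 1002
1393 = 1·1002 + 391
1002 = 2·391 + 220
391 = 1·220 + 171
220 = 1·171 + 49
171 = 3·49 + 24
49 = 2·24 + 1
24 = 24·1 + 0
Back-substitute:
1 = 49 − 2·24
1 = −2·171 + 7·49
1 = 7·220 − 9·171
1 = −9·391 + 16·220
1 = 16·1002 − 41·391
1 = −41·1393 + 57·1002
1 = 57·7967 − 326·1393
1 = −326·9360 + 383·7967
So 7967·383 ≡ 1 (mod 9360), hence d = 383.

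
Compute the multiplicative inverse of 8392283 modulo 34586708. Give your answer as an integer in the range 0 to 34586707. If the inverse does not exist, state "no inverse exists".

Run Euclid on (34586708, 8392283):
34586708 = 4×8392283 + 1017576
8392283 = 8×1017576 + 251675
1017576 = 4×251675 + 10876
251675 = 23×10876 + 1527
10876 = 7×1527 + 187
1527 = 8×187 + 31
187 = 6×31 + 1
31 = 31×1 + 0
The gcd is 1. Working backward:
1 = 187 − 6·31
1 = −6·1527 + 49·187
1 = 49·10876 − 349·1527
1 = −349·251675 + 8076·10876
1 = 8076·1017576 − 32653·251675
1 = −32653·8392283 + 269300·1017576
1 = 269300·34586708 − 1109853·8392283
So 8392283·(-1109853) ≡ 1 (mod 34586708), and -1109853 ≡ 33476855 (mod 34586708).

33476855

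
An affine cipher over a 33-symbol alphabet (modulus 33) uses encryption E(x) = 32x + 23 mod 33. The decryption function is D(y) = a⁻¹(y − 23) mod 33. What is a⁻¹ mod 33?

Extended Euclidean algorithm:
33 = 1·32 + 1
32 = 32·1 + 0
gcd = 1, so the inverse exists. Back-substitute:
1 = 33 − 32
Hence 32⁻¹ ≡ -1 ≡ 32 (mod 33).

32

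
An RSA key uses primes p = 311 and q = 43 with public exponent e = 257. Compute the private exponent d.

3293

φ(n) = (p−1)(q−1) = 310·42 = 13020.
Need d with 257·d ≡ 1 (mod 13020). Apply the extended Euclidean algorithm:
13020 = 50*257 + 170
257 = 1*170 + 87
170 = 1*87 + 83
87 = 1*83 + 4
83 = 20*4 + 3
4 = 1*3 + 1
3 = 3*1 + 0
Back-substitute:
1 = 4 − 3
1 = −83 + 21·4
1 = 21·87 − 22·83
1 = −22·170 + 43·87
1 = 43·257 − 65·170
1 = −65·13020 + 3293·257
So 257·3293 ≡ 1 (mod 13020), hence d = 3293.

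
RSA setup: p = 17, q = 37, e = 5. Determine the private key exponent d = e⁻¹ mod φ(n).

461

φ(n) = (p−1)(q−1) = 16·36 = 576.
Need d with 5·d ≡ 1 (mod 576). Apply the extended Euclidean algorithm:
576 = 115*5 + 1
5 = 5*1 + 0
Back-substitute:
1 = 576 − 115·5
So 5·(-115) ≡ 1 (mod 576), hence d ≡ -115 ≡ 461 (mod 576).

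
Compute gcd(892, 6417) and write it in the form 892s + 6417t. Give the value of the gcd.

Repeated division:
6417 = 7·892 + 173
892 = 5·173 + 27
173 = 6·27 + 11
27 = 2·11 + 5
11 = 2·5 + 1
5 = 5·1 + 0
gcd(892, 6417) = 1.
Working backward:
1 = 11 − 2·5
1 = −2·27 + 5·11
1 = 5·173 − 32·27
1 = −32·892 + 165·173
1 = 165·6417 − 1187·892
So 1 = (165)·6417 + (-1187)·892.

1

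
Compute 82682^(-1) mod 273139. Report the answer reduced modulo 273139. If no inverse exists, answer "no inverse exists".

Apply the Euclidean algorithm to 273139 and 82682:
273139 = 3×82682 + 25093
82682 = 3×25093 + 7403
25093 = 3×7403 + 2884
7403 = 2×2884 + 1635
2884 = 1×1635 + 1249
1635 = 1×1249 + 386
1249 = 3×386 + 91
386 = 4×91 + 22
91 = 4×22 + 3
22 = 7×3 + 1
3 = 3×1 + 0
The gcd is 1. Working backward:
1 = 22 − 7·3
1 = −7·91 + 29·22
1 = 29·386 − 123·91
1 = −123·1249 + 398·386
1 = 398·1635 − 521·1249
1 = −521·2884 + 919·1635
1 = 919·7403 − 2359·2884
1 = −2359·25093 + 7996·7403
1 = 7996·82682 − 26347·25093
1 = −26347·273139 + 87037·82682
So 82682·87037 ≡ 1 (mod 273139).

87037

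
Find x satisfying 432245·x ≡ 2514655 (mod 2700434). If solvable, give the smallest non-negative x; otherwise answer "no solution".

157067

First find gcd(432245, 2700434):
2700434 = 6*432245 + 106964
432245 = 4*106964 + 4389
106964 = 24*4389 + 1628
4389 = 2*1628 + 1133
1628 = 1*1133 + 495
1133 = 2*495 + 143
495 = 3*143 + 66
143 = 2*66 + 11
66 = 6*11 + 0
gcd = 11 and 11 | 2514655, so solutions exist. Divide through by 11: 39295x ≡ 228605 (mod 245494).
Now find 39295⁻¹ mod 245494:
245494 = 6·39295 + 9724
39295 = 4·9724 + 399
9724 = 24·399 + 148
399 = 2·148 + 103
148 = 1·103 + 45
103 = 2·45 + 13
45 = 3·13 + 6
13 = 2·6 + 1
6 = 6·1 + 0
Back-substitute:
1 = 13 − 2·6
1 = −2·45 + 7·13
1 = 7·103 − 16·45
1 = −16·148 + 23·103
1 = 23·399 − 62·148
1 = −62·9724 + 1511·399
1 = 1511·39295 − 6106·9724
1 = −6106·245494 + 38147·39295
So 39295⁻¹ ≡ 38147 (mod 245494).
Then x ≡ 38147·228605 ≡ 157067 (mod 245494); the smallest non-negative solution is x = 157067.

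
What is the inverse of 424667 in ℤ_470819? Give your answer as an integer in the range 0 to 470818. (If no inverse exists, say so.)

12354

Extended Euclidean algorithm:
470819 = 1*424667 + 46152
424667 = 9*46152 + 9299
46152 = 4*9299 + 8956
9299 = 1*8956 + 343
8956 = 26*343 + 38
343 = 9*38 + 1
38 = 38*1 + 0
gcd = 1, so the inverse exists. Back-substitute:
1 = 343 − 9·38
1 = −9·8956 + 235·343
1 = 235·9299 − 244·8956
1 = −244·46152 + 1211·9299
1 = 1211·424667 − 11143·46152
1 = −11143·470819 + 12354·424667
So 424667·12354 ≡ 1 (mod 470819).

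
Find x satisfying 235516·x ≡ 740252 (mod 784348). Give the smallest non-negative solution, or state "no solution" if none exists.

First find gcd(235516, 784348):
784348 = 3×235516 + 77800
235516 = 3×77800 + 2116
77800 = 36×2116 + 1624
2116 = 1×1624 + 492
1624 = 3×492 + 148
492 = 3×148 + 48
148 = 3×48 + 4
48 = 12×4 + 0
gcd = 4 and 4 | 740252, so solutions exist. Divide through by 4: 58879x ≡ 185063 (mod 196087).
Now find 58879⁻¹ mod 196087:
196087 = 3×58879 + 19450
58879 = 3×19450 + 529
19450 = 36×529 + 406
529 = 1×406 + 123
406 = 3×123 + 37
123 = 3×37 + 12
37 = 3×12 + 1
12 = 12×1 + 0
Back-substitute:
1 = 37 − 3·12
1 = −3·123 + 10·37
1 = 10·406 − 33·123
1 = −33·529 + 43·406
1 = 43·19450 − 1581·529
1 = −1581·58879 + 4786·19450
1 = 4786·196087 − 15939·58879
So 58879·(-15939) ≡ 1 (mod 196087), i.e. 58879⁻¹ ≡ 180148.
Then x ≡ 180148·185063 ≡ 17584 (mod 196087); the smallest non-negative solution is x = 17584.

17584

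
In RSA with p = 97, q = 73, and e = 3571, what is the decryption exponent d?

φ(n) = (p−1)(q−1) = 96·72 = 6912.
Need d with 3571·d ≡ 1 (mod 6912). Apply the extended Euclidean algorithm:
6912 = 1·3571 + 3341
3571 = 1·3341 + 230
3341 = 14·230 + 121
230 = 1·121 + 109
121 = 1·109 + 12
109 = 9·12 + 1
12 = 12·1 + 0
Back-substitute:
1 = 109 − 9·12
1 = −9·121 + 10·109
1 = 10·230 − 19·121
1 = −19·3341 + 276·230
1 = 276·3571 − 295·3341
1 = −295·6912 + 571·3571
So 3571·571 ≡ 1 (mod 6912), hence d = 571.

571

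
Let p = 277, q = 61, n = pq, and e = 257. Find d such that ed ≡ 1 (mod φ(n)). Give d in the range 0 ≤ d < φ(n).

φ(n) = (p−1)(q−1) = 276·60 = 16560.
Need d with 257·d ≡ 1 (mod 16560). Apply the extended Euclidean algorithm:
16560 = 64×257 + 112
257 = 2×112 + 33
112 = 3×33 + 13
33 = 2×13 + 7
13 = 1×7 + 6
7 = 1×6 + 1
6 = 6×1 + 0
Back-substitute:
1 = 7 − 6
1 = −13 + 2·7
1 = 2·33 − 5·13
1 = −5·112 + 17·33
1 = 17·257 − 39·112
1 = −39·16560 + 2513·257
So 257·2513 ≡ 1 (mod 16560), hence d = 2513.

2513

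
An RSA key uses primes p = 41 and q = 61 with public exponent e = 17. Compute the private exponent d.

φ(n) = (p−1)(q−1) = 40·60 = 2400.
Need d with 17·d ≡ 1 (mod 2400). Apply the extended Euclidean algorithm:
2400 = 141*17 + 3
17 = 5*3 + 2
3 = 1*2 + 1
2 = 2*1 + 0
Back-substitute:
1 = 3 − 2
1 = −17 + 6·3
1 = 6·2400 − 847·17
So 17·(-847) ≡ 1 (mod 2400), hence d ≡ -847 ≡ 1553 (mod 2400).

1553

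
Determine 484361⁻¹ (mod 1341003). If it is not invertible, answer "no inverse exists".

Extended Euclidean algorithm:
1341003 = 2*484361 + 372281
484361 = 1*372281 + 112080
372281 = 3*112080 + 36041
112080 = 3*36041 + 3957
36041 = 9*3957 + 428
3957 = 9*428 + 105
428 = 4*105 + 8
105 = 13*8 + 1
8 = 8*1 + 0
Since gcd(484361, 1341003) = 1, back-substitute to write 1 as a combination:
1 = 105 − 13·8
1 = −13·428 + 53·105
1 = 53·3957 − 490·428
1 = −490·36041 + 4463·3957
1 = 4463·112080 − 13879·36041
1 = −13879·372281 + 46100·112080
1 = 46100·484361 − 59979·372281
1 = −59979·1341003 + 166058·484361
So 484361·166058 ≡ 1 (mod 1341003).

166058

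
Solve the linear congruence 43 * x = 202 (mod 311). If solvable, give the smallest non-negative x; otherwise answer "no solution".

First find gcd(43, 311):
311 = 7·43 + 10
43 = 4·10 + 3
10 = 3·3 + 1
3 = 3·1 + 0
gcd = 1, so a unique solution mod 311 exists.
Back-substitute for the Bézout coefficients:
1 = 10 − 3·3
1 = −3·43 + 13·10
1 = 13·311 − 94·43
So 43·(-94) ≡ 1 (mod 311), giving 43⁻¹ ≡ 217.
x ≡ 43⁻¹·202 ≡ 217·202 ≡ 294 (mod 311).

294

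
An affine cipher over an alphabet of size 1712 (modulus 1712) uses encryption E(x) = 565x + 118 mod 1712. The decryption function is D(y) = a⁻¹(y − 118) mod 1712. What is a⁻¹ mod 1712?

1309

gcd(1712, 565) by repeated division:
1712 = 3×565 + 17
565 = 33×17 + 4
17 = 4×4 + 1
4 = 4×1 + 0
Since gcd(565, 1712) = 1, back-substitute to write 1 as a combination:
1 = 17 − 4·4
1 = −4·565 + 133·17
1 = 133·1712 − 403·565
So 565·(-403) ≡ 1 (mod 1712), and -403 ≡ 1309 (mod 1712).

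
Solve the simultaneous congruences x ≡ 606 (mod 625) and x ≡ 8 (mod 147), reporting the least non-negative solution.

Write x = 606 + 625·k. Then 625·k ≡ 8 − 606 ≡ 137 (mod 147).
Need 625⁻¹ mod 147. Extended Euclid on (147, 37):
147 = 3·37 + 36
37 = 1·36 + 1
36 = 36·1 + 0
Back-substitute:
1 = 37 − 36
1 = −147 + 4·37
625⁻¹ ≡ 4 (mod 147), so k ≡ 4·137 ≡ 107 (mod 147).
x = 606 + 625·107 = 67481.

67481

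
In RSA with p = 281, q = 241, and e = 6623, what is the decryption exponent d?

φ(n) = (p−1)(q−1) = 280·240 = 67200.
Need d with 6623·d ≡ 1 (mod 67200). Apply the extended Euclidean algorithm:
67200 = 10*6623 + 970
6623 = 6*970 + 803
970 = 1*803 + 167
803 = 4*167 + 135
167 = 1*135 + 32
135 = 4*32 + 7
32 = 4*7 + 4
7 = 1*4 + 3
4 = 1*3 + 1
3 = 3*1 + 0
Back-substitute:
1 = 4 − 3
1 = −7 + 2·4
1 = 2·32 − 9·7
1 = −9·135 + 38·32
1 = 38·167 − 47·135
1 = −47·803 + 226·167
1 = 226·970 − 273·803
1 = −273·6623 + 1864·970
1 = 1864·67200 − 18913·6623
So 6623·(-18913) ≡ 1 (mod 67200), hence d ≡ -18913 ≡ 48287 (mod 67200).

48287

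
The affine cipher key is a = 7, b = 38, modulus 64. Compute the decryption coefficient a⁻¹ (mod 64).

Extended Euclidean algorithm:
64 = 9*7 + 1
7 = 7*1 + 0
gcd = 1, so the inverse exists. Back-substitute:
1 = 64 − 9·7
So 7·(-9) ≡ 1 (mod 64), and -9 ≡ 55 (mod 64).

55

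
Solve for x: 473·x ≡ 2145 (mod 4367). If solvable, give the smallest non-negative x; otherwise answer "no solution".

23

First find gcd(473, 4367):
4367 = 9*473 + 110
473 = 4*110 + 33
110 = 3*33 + 11
33 = 3*11 + 0
gcd = 11 and 11 | 2145, so solutions exist. Divide through by 11: 43x ≡ 195 (mod 397).
Now find 43⁻¹ mod 397:
397 = 9*43 + 10
43 = 4*10 + 3
10 = 3*3 + 1
3 = 3*1 + 0
Back-substitute:
1 = 10 − 3·3
1 = −3·43 + 13·10
1 = 13·397 − 120·43
So 43·(-120) ≡ 1 (mod 397), i.e. 43⁻¹ ≡ 277.
Then x ≡ 277·195 ≡ 23 (mod 397); the smallest non-negative solution is x = 23.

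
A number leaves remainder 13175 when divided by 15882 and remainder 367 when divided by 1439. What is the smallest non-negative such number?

918449

Write x = 13175 + 15882·k. Then 15882·k ≡ 367 − 13175 ≡ 143 (mod 1439).
Need 15882⁻¹ mod 1439. Extended Euclid on (1439, 53):
1439 = 27*53 + 8
53 = 6*8 + 5
8 = 1*5 + 3
5 = 1*3 + 2
3 = 1*2 + 1
2 = 2*1 + 0
Back-substitute:
1 = 3 − 2
1 = −5 + 2·3
1 = 2·8 − 3·5
1 = −3·53 + 20·8
1 = 20·1439 − 543·53
15882⁻¹ ≡ 896 (mod 1439), so k ≡ 896·143 ≡ 57 (mod 1439).
x = 13175 + 15882·57 = 918449.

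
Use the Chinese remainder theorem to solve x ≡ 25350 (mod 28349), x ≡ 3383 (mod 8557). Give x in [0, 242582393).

Write x = 25350 + 28349·k. Then 28349·k ≡ 3383 − 25350 ≡ 3704 (mod 8557).
Need 28349⁻¹ mod 8557. Extended Euclid on (8557, 2678):
8557 = 3×2678 + 523
2678 = 5×523 + 63
523 = 8×63 + 19
63 = 3×19 + 6
19 = 3×6 + 1
6 = 6×1 + 0
Back-substitute:
1 = 19 − 3·6
1 = −3·63 + 10·19
1 = 10·523 − 83·63
1 = −83·2678 + 425·523
1 = 425·8557 − 1358·2678
28349⁻¹ ≡ 7199 (mod 8557), so k ≡ 7199·3704 ≡ 1484 (mod 8557).
x = 25350 + 28349·1484 = 42095266.

42095266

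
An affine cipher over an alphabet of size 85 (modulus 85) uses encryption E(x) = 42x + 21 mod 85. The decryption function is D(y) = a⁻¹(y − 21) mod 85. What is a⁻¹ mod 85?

Run Euclid on (85, 42):
85 = 2×42 + 1
42 = 42×1 + 0
The gcd is 1. Working backward:
1 = 85 − 2·42
Thus 42·(-2) ≡ 1 (mod 85); reducing, -2 mod 85 = 83.

83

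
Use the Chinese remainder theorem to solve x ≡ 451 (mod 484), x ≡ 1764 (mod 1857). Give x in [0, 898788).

66759

Write x = 451 + 484·k. Then 484·k ≡ 1764 − 451 ≡ 1313 (mod 1857).
Need 484⁻¹ mod 1857. Extended Euclid on (1857, 484):
1857 = 3×484 + 405
484 = 1×405 + 79
405 = 5×79 + 10
79 = 7×10 + 9
10 = 1×9 + 1
9 = 9×1 + 0
Back-substitute:
1 = 10 − 9
1 = −79 + 8·10
1 = 8·405 − 41·79
1 = −41·484 + 49·405
1 = 49·1857 − 188·484
484⁻¹ ≡ 1669 (mod 1857), so k ≡ 1669·1313 ≡ 137 (mod 1857).
x = 451 + 484·137 = 66759.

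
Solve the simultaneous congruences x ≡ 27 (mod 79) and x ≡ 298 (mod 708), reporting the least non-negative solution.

Write x = 27 + 79·k. Then 79·k ≡ 298 − 27 ≡ 271 (mod 708).
Need 79⁻¹ mod 708. Extended Euclid on (708, 79):
708 = 8*79 + 76
79 = 1*76 + 3
76 = 25*3 + 1
3 = 3*1 + 0
Back-substitute:
1 = 76 − 25·3
1 = −25·79 + 26·76
1 = 26·708 − 233·79
79⁻¹ ≡ 475 (mod 708), so k ≡ 475·271 ≡ 577 (mod 708).
x = 27 + 79·577 = 45610.

45610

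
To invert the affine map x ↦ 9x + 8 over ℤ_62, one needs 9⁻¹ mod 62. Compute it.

7

Apply the Euclidean algorithm to 62 and 9:
62 = 6*9 + 8
9 = 1*8 + 1
8 = 8*1 + 0
Since gcd(9, 62) = 1, back-substitute to write 1 as a combination:
1 = 9 − 8
1 = −62 + 7·9
So 9·7 ≡ 1 (mod 62).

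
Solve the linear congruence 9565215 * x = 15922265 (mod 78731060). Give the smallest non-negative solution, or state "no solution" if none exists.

1913251

First find gcd(9565215, 78731060):
78731060 = 8·9565215 + 2209340
9565215 = 4·2209340 + 727855
2209340 = 3·727855 + 25775
727855 = 28·25775 + 6155
25775 = 4·6155 + 1155
6155 = 5·1155 + 380
1155 = 3·380 + 15
380 = 25·15 + 5
15 = 3·5 + 0
gcd = 5 and 5 | 15922265, so solutions exist. Divide through by 5: 1913043x ≡ 3184453 (mod 15746212).
Now find 1913043⁻¹ mod 15746212:
15746212 = 8*1913043 + 441868
1913043 = 4*441868 + 145571
441868 = 3*145571 + 5155
145571 = 28*5155 + 1231
5155 = 4*1231 + 231
1231 = 5*231 + 76
231 = 3*76 + 3
76 = 25*3 + 1
3 = 3*1 + 0
Back-substitute:
1 = 76 − 25·3
1 = −25·231 + 76·76
1 = 76·1231 − 405·231
1 = −405·5155 + 1696·1231
1 = 1696·145571 − 47893·5155
1 = −47893·441868 + 145375·145571
1 = 145375·1913043 − 629393·441868
1 = −629393·15746212 + 5180519·1913043
So 1913043⁻¹ ≡ 5180519 (mod 15746212).
Then x ≡ 5180519·3184453 ≡ 1913251 (mod 15746212); the smallest non-negative solution is x = 1913251.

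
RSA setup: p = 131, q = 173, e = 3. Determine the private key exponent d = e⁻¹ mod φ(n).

14907

φ(n) = (p−1)(q−1) = 130·172 = 22360.
Need d with 3·d ≡ 1 (mod 22360). Apply the extended Euclidean algorithm:
22360 = 7453·3 + 1
3 = 3·1 + 0
Back-substitute:
1 = 22360 − 7453·3
So 3·(-7453) ≡ 1 (mod 22360), hence d ≡ -7453 ≡ 14907 (mod 22360).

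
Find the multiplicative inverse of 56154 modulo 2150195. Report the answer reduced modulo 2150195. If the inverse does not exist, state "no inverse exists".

1710499

Extended Euclidean algorithm:
2150195 = 38×56154 + 16343
56154 = 3×16343 + 7125
16343 = 2×7125 + 2093
7125 = 3×2093 + 846
2093 = 2×846 + 401
846 = 2×401 + 44
401 = 9×44 + 5
44 = 8×5 + 4
5 = 1×4 + 1
4 = 4×1 + 0
gcd = 1, so the inverse exists. Back-substitute:
1 = 5 − 4
1 = −44 + 9·5
1 = 9·401 − 82·44
1 = −82·846 + 173·401
1 = 173·2093 − 428·846
1 = −428·7125 + 1457·2093
1 = 1457·16343 − 3342·7125
1 = −3342·56154 + 11483·16343
1 = 11483·2150195 − 439696·56154
Thus 56154·(-439696) ≡ 1 (mod 2150195); reducing, -439696 mod 2150195 = 1710499.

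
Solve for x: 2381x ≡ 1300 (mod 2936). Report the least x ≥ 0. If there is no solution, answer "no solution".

2484

First find gcd(2381, 2936):
2936 = 1·2381 + 555
2381 = 4·555 + 161
555 = 3·161 + 72
161 = 2·72 + 17
72 = 4·17 + 4
17 = 4·4 + 1
4 = 4·1 + 0
gcd = 1, so a unique solution mod 2936 exists.
Back-substitute for the Bézout coefficients:
1 = 17 − 4·4
1 = −4·72 + 17·17
1 = 17·161 − 38·72
1 = −38·555 + 131·161
1 = 131·2381 − 562·555
1 = −562·2936 + 693·2381
So 2381·(693) ≡ 1 (mod 2936), giving 2381⁻¹ ≡ 693.
x ≡ 2381⁻¹·1300 ≡ 693·1300 ≡ 2484 (mod 2936).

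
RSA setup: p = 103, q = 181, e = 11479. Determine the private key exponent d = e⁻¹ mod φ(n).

16639

φ(n) = (p−1)(q−1) = 102·180 = 18360.
Need d with 11479·d ≡ 1 (mod 18360). Apply the extended Euclidean algorithm:
18360 = 1·11479 + 6881
11479 = 1·6881 + 4598
6881 = 1·4598 + 2283
4598 = 2·2283 + 32
2283 = 71·32 + 11
32 = 2·11 + 10
11 = 1·10 + 1
10 = 10·1 + 0
Back-substitute:
1 = 11 − 10
1 = −32 + 3·11
1 = 3·2283 − 214·32
1 = −214·4598 + 431·2283
1 = 431·6881 − 645·4598
1 = −645·11479 + 1076·6881
1 = 1076·18360 − 1721·11479
So 11479·(-1721) ≡ 1 (mod 18360), hence d ≡ -1721 ≡ 16639 (mod 18360).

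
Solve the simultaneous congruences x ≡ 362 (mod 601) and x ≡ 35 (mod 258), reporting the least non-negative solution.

Write x = 362 + 601·k. Then 601·k ≡ 35 − 362 ≡ 189 (mod 258).
Need 601⁻¹ mod 258. Extended Euclid on (258, 85):
258 = 3×85 + 3
85 = 28×3 + 1
3 = 3×1 + 0
Back-substitute:
1 = 85 − 28·3
1 = −28·258 + 85·85
601⁻¹ ≡ 85 (mod 258), so k ≡ 85·189 ≡ 69 (mod 258).
x = 362 + 601·69 = 41831.

41831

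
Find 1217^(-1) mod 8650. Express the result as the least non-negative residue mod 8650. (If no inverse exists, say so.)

Run Euclid on (8650, 1217):
8650 = 7*1217 + 131
1217 = 9*131 + 38
131 = 3*38 + 17
38 = 2*17 + 4
17 = 4*4 + 1
4 = 4*1 + 0
Since gcd(1217, 8650) = 1, back-substitute to write 1 as a combination:
1 = 17 − 4·4
1 = −4·38 + 9·17
1 = 9·131 − 31·38
1 = −31·1217 + 288·131
1 = 288·8650 − 2047·1217
So 1217·(-2047) ≡ 1 (mod 8650), and -2047 ≡ 6603 (mod 8650).

6603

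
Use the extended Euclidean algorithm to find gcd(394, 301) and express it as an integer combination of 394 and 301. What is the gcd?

Repeated division:
394 = 1×301 + 93
301 = 3×93 + 22
93 = 4×22 + 5
22 = 4×5 + 2
5 = 2×2 + 1
2 = 2×1 + 0
gcd(394, 301) = 1.
Back-substituting:
1 = 5 − 2·2
1 = −2·22 + 9·5
1 = 9·93 − 38·22
1 = −38·301 + 123·93
1 = 123·394 − 161·301
So 1 = (123)·394 + (-161)·301.

1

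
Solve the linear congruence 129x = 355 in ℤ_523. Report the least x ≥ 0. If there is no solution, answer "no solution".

96

First find gcd(129, 523):
523 = 4·129 + 7
129 = 18·7 + 3
7 = 2·3 + 1
3 = 3·1 + 0
gcd = 1, so a unique solution mod 523 exists.
Back-substitute for the Bézout coefficients:
1 = 7 − 2·3
1 = −2·129 + 37·7
1 = 37·523 − 150·129
So 129·(-150) ≡ 1 (mod 523), giving 129⁻¹ ≡ 373.
x ≡ 129⁻¹·355 ≡ 373·355 ≡ 96 (mod 523).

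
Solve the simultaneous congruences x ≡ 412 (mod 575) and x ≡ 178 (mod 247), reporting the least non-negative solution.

30312

Write x = 412 + 575·k. Then 575·k ≡ 178 − 412 ≡ 13 (mod 247).
Need 575⁻¹ mod 247. Extended Euclid on (247, 81):
247 = 3·81 + 4
81 = 20·4 + 1
4 = 4·1 + 0
Back-substitute:
1 = 81 − 20·4
1 = −20·247 + 61·81
575⁻¹ ≡ 61 (mod 247), so k ≡ 61·13 ≡ 52 (mod 247).
x = 412 + 575·52 = 30312.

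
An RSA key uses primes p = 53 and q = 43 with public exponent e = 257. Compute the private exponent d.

17

φ(n) = (p−1)(q−1) = 52·42 = 2184.
Need d with 257·d ≡ 1 (mod 2184). Apply the extended Euclidean algorithm:
2184 = 8×257 + 128
257 = 2×128 + 1
128 = 128×1 + 0
Back-substitute:
1 = 257 − 2·128
1 = −2·2184 + 17·257
So 257·17 ≡ 1 (mod 2184), hence d = 17.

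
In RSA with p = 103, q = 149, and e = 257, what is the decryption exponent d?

φ(n) = (p−1)(q−1) = 102·148 = 15096.
Need d with 257·d ≡ 1 (mod 15096). Apply the extended Euclidean algorithm:
15096 = 58×257 + 190
257 = 1×190 + 67
190 = 2×67 + 56
67 = 1×56 + 11
56 = 5×11 + 1
11 = 11×1 + 0
Back-substitute:
1 = 56 − 5·11
1 = −5·67 + 6·56
1 = 6·190 − 17·67
1 = −17·257 + 23·190
1 = 23·15096 − 1351·257
So 257·(-1351) ≡ 1 (mod 15096), hence d ≡ -1351 ≡ 13745 (mod 15096).

13745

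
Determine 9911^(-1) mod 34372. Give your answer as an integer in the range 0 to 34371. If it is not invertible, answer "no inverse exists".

Extended Euclidean algorithm:
34372 = 3×9911 + 4639
9911 = 2×4639 + 633
4639 = 7×633 + 208
633 = 3×208 + 9
208 = 23×9 + 1
9 = 9×1 + 0
gcd = 1, so the inverse exists. Back-substitute:
1 = 208 − 23·9
1 = −23·633 + 70·208
1 = 70·4639 − 513·633
1 = −513·9911 + 1096·4639
1 = 1096·34372 − 3801·9911
Hence 9911⁻¹ ≡ -3801 ≡ 30571 (mod 34372).

30571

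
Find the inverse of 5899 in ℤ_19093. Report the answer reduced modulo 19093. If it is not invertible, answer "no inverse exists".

Run Euclid on (19093, 5899):
19093 = 3·5899 + 1396
5899 = 4·1396 + 315
1396 = 4·315 + 136
315 = 2·136 + 43
136 = 3·43 + 7
43 = 6·7 + 1
7 = 7·1 + 0
Since gcd(5899, 19093) = 1, back-substitute to write 1 as a combination:
1 = 43 − 6·7
1 = −6·136 + 19·43
1 = 19·315 − 44·136
1 = −44·1396 + 195·315
1 = 195·5899 − 824·1396
1 = −824·19093 + 2667·5899
So 5899·2667 ≡ 1 (mod 19093).

2667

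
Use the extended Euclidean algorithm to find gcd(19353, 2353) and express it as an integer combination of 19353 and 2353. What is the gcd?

1

Repeated division:
19353 = 8·2353 + 529
2353 = 4·529 + 237
529 = 2·237 + 55
237 = 4·55 + 17
55 = 3·17 + 4
17 = 4·4 + 1
4 = 4·1 + 0
gcd(19353, 2353) = 1.
Express as a combination:
1 = 17 − 4·4
1 = −4·55 + 13·17
1 = 13·237 − 56·55
1 = −56·529 + 125·237
1 = 125·2353 − 556·529
1 = −556·19353 + 4573·2353
So 1 = (-556)·19353 + (4573)·2353.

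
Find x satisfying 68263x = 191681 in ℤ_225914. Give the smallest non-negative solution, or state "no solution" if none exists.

gcd(68263, 225914):
225914 = 3×68263 + 21125
68263 = 3×21125 + 4888
21125 = 4×4888 + 1573
4888 = 3×1573 + 169
1573 = 9×169 + 52
169 = 3×52 + 13
52 = 4×13 + 0
gcd = 13, but 13 ∤ 191681, so the congruence has no solution.

no solution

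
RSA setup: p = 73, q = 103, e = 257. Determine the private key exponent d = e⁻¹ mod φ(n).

6401

φ(n) = (p−1)(q−1) = 72·102 = 7344.
Need d with 257·d ≡ 1 (mod 7344). Apply the extended Euclidean algorithm:
7344 = 28×257 + 148
257 = 1×148 + 109
148 = 1×109 + 39
109 = 2×39 + 31
39 = 1×31 + 8
31 = 3×8 + 7
8 = 1×7 + 1
7 = 7×1 + 0
Back-substitute:
1 = 8 − 7
1 = −31 + 4·8
1 = 4·39 − 5·31
1 = −5·109 + 14·39
1 = 14·148 − 19·109
1 = −19·257 + 33·148
1 = 33·7344 − 943·257
So 257·(-943) ≡ 1 (mod 7344), hence d ≡ -943 ≡ 6401 (mod 7344).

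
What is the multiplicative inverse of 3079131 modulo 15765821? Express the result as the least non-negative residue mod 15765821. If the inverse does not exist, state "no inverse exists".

11855649

Apply the Euclidean algorithm to 15765821 and 3079131:
15765821 = 5·3079131 + 370166
3079131 = 8·370166 + 117803
370166 = 3·117803 + 16757
117803 = 7·16757 + 504
16757 = 33·504 + 125
504 = 4·125 + 4
125 = 31·4 + 1
4 = 4·1 + 0
gcd = 1, so the inverse exists. Back-substitute:
1 = 125 − 31·4
1 = −31·504 + 125·125
1 = 125·16757 − 4156·504
1 = −4156·117803 + 29217·16757
1 = 29217·370166 − 91807·117803
1 = −91807·3079131 + 763673·370166
1 = 763673·15765821 − 3910172·3079131
Thus 3079131·(-3910172) ≡ 1 (mod 15765821); reducing, -3910172 mod 15765821 = 11855649.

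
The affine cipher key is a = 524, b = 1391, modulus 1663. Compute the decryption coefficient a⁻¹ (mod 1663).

1133

Apply the Euclidean algorithm to 1663 and 524:
1663 = 3·524 + 91
524 = 5·91 + 69
91 = 1·69 + 22
69 = 3·22 + 3
22 = 7·3 + 1
3 = 3·1 + 0
gcd = 1, so the inverse exists. Back-substitute:
1 = 22 − 7·3
1 = −7·69 + 22·22
1 = 22·91 − 29·69
1 = −29·524 + 167·91
1 = 167·1663 − 530·524
Thus 524·(-530) ≡ 1 (mod 1663); reducing, -530 mod 1663 = 1133.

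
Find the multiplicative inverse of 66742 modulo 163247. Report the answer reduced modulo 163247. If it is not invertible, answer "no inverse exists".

Apply the Euclidean algorithm to 163247 and 66742:
163247 = 2×66742 + 29763
66742 = 2×29763 + 7216
29763 = 4×7216 + 899
7216 = 8×899 + 24
899 = 37×24 + 11
24 = 2×11 + 2
11 = 5×2 + 1
2 = 2×1 + 0
Since gcd(66742, 163247) = 1, back-substitute to write 1 as a combination:
1 = 11 − 5·2
1 = −5·24 + 11·11
1 = 11·899 − 412·24
1 = −412·7216 + 3307·899
1 = 3307·29763 − 13640·7216
1 = −13640·66742 + 30587·29763
1 = 30587·163247 − 74814·66742
Hence 66742⁻¹ ≡ -74814 ≡ 88433 (mod 163247).

88433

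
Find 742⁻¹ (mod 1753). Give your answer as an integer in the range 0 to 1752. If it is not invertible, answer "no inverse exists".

gcd(1753, 742) by repeated division:
1753 = 2*742 + 269
742 = 2*269 + 204
269 = 1*204 + 65
204 = 3*65 + 9
65 = 7*9 + 2
9 = 4*2 + 1
2 = 2*1 + 0
Since gcd(742, 1753) = 1, back-substitute to write 1 as a combination:
1 = 9 − 4·2
1 = −4·65 + 29·9
1 = 29·204 − 91·65
1 = −91·269 + 120·204
1 = 120·742 − 331·269
1 = −331·1753 + 782·742
So 742·782 ≡ 1 (mod 1753).

782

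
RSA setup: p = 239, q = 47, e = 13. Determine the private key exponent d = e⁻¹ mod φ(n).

5053

φ(n) = (p−1)(q−1) = 238·46 = 10948.
Need d with 13·d ≡ 1 (mod 10948). Apply the extended Euclidean algorithm:
10948 = 842×13 + 2
13 = 6×2 + 1
2 = 2×1 + 0
Back-substitute:
1 = 13 − 6·2
1 = −6·10948 + 5053·13
So 13·5053 ≡ 1 (mod 10948), hence d = 5053.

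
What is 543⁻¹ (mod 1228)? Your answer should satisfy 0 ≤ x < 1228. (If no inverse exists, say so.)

147

gcd(1228, 543) by repeated division:
1228 = 2×543 + 142
543 = 3×142 + 117
142 = 1×117 + 25
117 = 4×25 + 17
25 = 1×17 + 8
17 = 2×8 + 1
8 = 8×1 + 0
The gcd is 1. Working backward:
1 = 17 − 2·8
1 = −2·25 + 3·17
1 = 3·117 − 14·25
1 = −14·142 + 17·117
1 = 17·543 − 65·142
1 = −65·1228 + 147·543
So 543·147 ≡ 1 (mod 1228).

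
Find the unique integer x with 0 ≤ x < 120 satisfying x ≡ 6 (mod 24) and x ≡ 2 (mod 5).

102

Write x = 6 + 24·k. Then 24·k ≡ 2 − 6 ≡ 1 (mod 5).
Need 24⁻¹ mod 5. Extended Euclid on (5, 4):
5 = 1×4 + 1
4 = 4×1 + 0
Back-substitute:
1 = 5 − 4
24⁻¹ ≡ 4 (mod 5), so k ≡ 4·1 ≡ 4 (mod 5).
x = 6 + 24·4 = 102.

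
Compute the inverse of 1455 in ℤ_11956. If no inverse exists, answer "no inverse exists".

3443

Run Euclid on (11956, 1455):
11956 = 8·1455 + 316
1455 = 4·316 + 191
316 = 1·191 + 125
191 = 1·125 + 66
125 = 1·66 + 59
66 = 1·59 + 7
59 = 8·7 + 3
7 = 2·3 + 1
3 = 3·1 + 0
Since gcd(1455, 11956) = 1, back-substitute to write 1 as a combination:
1 = 7 − 2·3
1 = −2·59 + 17·7
1 = 17·66 − 19·59
1 = −19·125 + 36·66
1 = 36·191 − 55·125
1 = −55·316 + 91·191
1 = 91·1455 − 419·316
1 = −419·11956 + 3443·1455
So 1455·3443 ≡ 1 (mod 11956).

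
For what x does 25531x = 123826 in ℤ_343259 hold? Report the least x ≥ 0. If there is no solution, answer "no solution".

First find gcd(25531, 343259):
343259 = 13*25531 + 11356
25531 = 2*11356 + 2819
11356 = 4*2819 + 80
2819 = 35*80 + 19
80 = 4*19 + 4
19 = 4*4 + 3
4 = 1*3 + 1
3 = 3*1 + 0
gcd = 1, so a unique solution mod 343259 exists.
Back-substitute for the Bézout coefficients:
1 = 4 − 3
1 = −19 + 5·4
1 = 5·80 − 21·19
1 = −21·2819 + 740·80
1 = 740·11356 − 2981·2819
1 = −2981·25531 + 6702·11356
1 = 6702·343259 − 90107·25531
So 25531·(-90107) ≡ 1 (mod 343259), giving 25531⁻¹ ≡ 253152.
x ≡ 25531⁻¹·123826 ≡ 253152·123826 ≡ 44413 (mod 343259).

44413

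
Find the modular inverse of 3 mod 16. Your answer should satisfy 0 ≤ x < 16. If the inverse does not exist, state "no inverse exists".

11

gcd(16, 3) by repeated division:
16 = 5*3 + 1
3 = 3*1 + 0
Since gcd(3, 16) = 1, back-substitute to write 1 as a combination:
1 = 16 − 5·3
Hence 3⁻¹ ≡ -5 ≡ 11 (mod 16).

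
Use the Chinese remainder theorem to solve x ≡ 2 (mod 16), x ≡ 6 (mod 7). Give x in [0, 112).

Write x = 2 + 16·k. Then 16·k ≡ 6 − 2 ≡ 4 (mod 7).
Need 16⁻¹ mod 7. Extended Euclid on (7, 2):
7 = 3×2 + 1
2 = 2×1 + 0
Back-substitute:
1 = 7 − 3·2
16⁻¹ ≡ 4 (mod 7), so k ≡ 4·4 ≡ 2 (mod 7).
x = 2 + 16·2 = 34.

34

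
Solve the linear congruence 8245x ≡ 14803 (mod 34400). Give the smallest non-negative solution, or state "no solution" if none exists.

gcd(8245, 34400):
34400 = 4·8245 + 1420
8245 = 5·1420 + 1145
1420 = 1·1145 + 275
1145 = 4·275 + 45
275 = 6·45 + 5
45 = 9·5 + 0
gcd = 5, but 5 ∤ 14803, so the congruence has no solution.

no solution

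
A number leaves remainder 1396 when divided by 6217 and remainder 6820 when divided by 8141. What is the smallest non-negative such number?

Write x = 1396 + 6217·k. Then 6217·k ≡ 6820 − 1396 ≡ 5424 (mod 8141).
Need 6217⁻¹ mod 8141. Extended Euclid on (8141, 6217):
8141 = 1*6217 + 1924
6217 = 3*1924 + 445
1924 = 4*445 + 144
445 = 3*144 + 13
144 = 11*13 + 1
13 = 13*1 + 0
Back-substitute:
1 = 144 − 11·13
1 = −11·445 + 34·144
1 = 34·1924 − 147·445
1 = −147·6217 + 475·1924
1 = 475·8141 − 622·6217
6217⁻¹ ≡ 7519 (mod 8141), so k ≡ 7519·5424 ≡ 4787 (mod 8141).
x = 1396 + 6217·4787 = 29762175.

29762175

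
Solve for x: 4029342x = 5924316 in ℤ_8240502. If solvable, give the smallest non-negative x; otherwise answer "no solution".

First find gcd(4029342, 8240502):
8240502 = 2*4029342 + 181818
4029342 = 22*181818 + 29346
181818 = 6*29346 + 5742
29346 = 5*5742 + 636
5742 = 9*636 + 18
636 = 35*18 + 6
18 = 3*6 + 0
gcd = 6 and 6 | 5924316, so solutions exist. Divide through by 6: 671557x ≡ 987386 (mod 1373417).
Now find 671557⁻¹ mod 1373417:
1373417 = 2·671557 + 30303
671557 = 22·30303 + 4891
30303 = 6·4891 + 957
4891 = 5·957 + 106
957 = 9·106 + 3
106 = 35·3 + 1
3 = 3·1 + 0
Back-substitute:
1 = 106 − 35·3
1 = −35·957 + 316·106
1 = 316·4891 − 1615·957
1 = −1615·30303 + 10006·4891
1 = 10006·671557 − 221747·30303
1 = −221747·1373417 + 453500·671557
So 671557⁻¹ ≡ 453500 (mod 1373417).
Then x ≡ 453500·987386 ≡ 286239 (mod 1373417); the smallest non-negative solution is x = 286239.

286239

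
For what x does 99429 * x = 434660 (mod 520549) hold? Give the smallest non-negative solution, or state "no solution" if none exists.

471524

First find gcd(99429, 520549):
520549 = 5×99429 + 23404
99429 = 4×23404 + 5813
23404 = 4×5813 + 152
5813 = 38×152 + 37
152 = 4×37 + 4
37 = 9×4 + 1
4 = 4×1 + 0
gcd = 1, so a unique solution mod 520549 exists.
Back-substitute for the Bézout coefficients:
1 = 37 − 9·4
1 = −9·152 + 37·37
1 = 37·5813 − 1415·152
1 = −1415·23404 + 5697·5813
1 = 5697·99429 − 24203·23404
1 = −24203·520549 + 126712·99429
So 99429·(126712) ≡ 1 (mod 520549), giving 99429⁻¹ ≡ 126712.
x ≡ 99429⁻¹·434660 ≡ 126712·434660 ≡ 471524 (mod 520549).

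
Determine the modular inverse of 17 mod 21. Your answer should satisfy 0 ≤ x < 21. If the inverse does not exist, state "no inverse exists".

Apply the Euclidean algorithm to 21 and 17:
21 = 1*17 + 4
17 = 4*4 + 1
4 = 4*1 + 0
The gcd is 1. Working backward:
1 = 17 − 4·4
1 = −4·21 + 5·17
So 17·5 ≡ 1 (mod 21).

5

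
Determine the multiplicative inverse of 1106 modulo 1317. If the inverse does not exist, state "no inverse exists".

749

Extended Euclidean algorithm:
1317 = 1*1106 + 211
1106 = 5*211 + 51
211 = 4*51 + 7
51 = 7*7 + 2
7 = 3*2 + 1
2 = 2*1 + 0
Since gcd(1106, 1317) = 1, back-substitute to write 1 as a combination:
1 = 7 − 3·2
1 = −3·51 + 22·7
1 = 22·211 − 91·51
1 = −91·1106 + 477·211
1 = 477·1317 − 568·1106
So 1106·(-568) ≡ 1 (mod 1317), and -568 ≡ 749 (mod 1317).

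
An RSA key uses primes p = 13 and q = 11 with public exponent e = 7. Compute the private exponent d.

103

φ(n) = (p−1)(q−1) = 12·10 = 120.
Need d with 7·d ≡ 1 (mod 120). Apply the extended Euclidean algorithm:
120 = 17*7 + 1
7 = 7*1 + 0
Back-substitute:
1 = 120 − 17·7
So 7·(-17) ≡ 1 (mod 120), hence d ≡ -17 ≡ 103 (mod 120).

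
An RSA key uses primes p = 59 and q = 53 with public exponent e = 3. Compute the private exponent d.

2011

φ(n) = (p−1)(q−1) = 58·52 = 3016.
Need d with 3·d ≡ 1 (mod 3016). Apply the extended Euclidean algorithm:
3016 = 1005·3 + 1
3 = 3·1 + 0
Back-substitute:
1 = 3016 − 1005·3
So 3·(-1005) ≡ 1 (mod 3016), hence d ≡ -1005 ≡ 2011 (mod 3016).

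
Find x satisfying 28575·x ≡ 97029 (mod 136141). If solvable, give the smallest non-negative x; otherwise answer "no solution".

14325

First find gcd(28575, 136141):
136141 = 4×28575 + 21841
28575 = 1×21841 + 6734
21841 = 3×6734 + 1639
6734 = 4×1639 + 178
1639 = 9×178 + 37
178 = 4×37 + 30
37 = 1×30 + 7
30 = 4×7 + 2
7 = 3×2 + 1
2 = 2×1 + 0
gcd = 1, so a unique solution mod 136141 exists.
Back-substitute for the Bézout coefficients:
1 = 7 − 3·2
1 = −3·30 + 13·7
1 = 13·37 − 16·30
1 = −16·178 + 77·37
1 = 77·1639 − 709·178
1 = −709·6734 + 2913·1639
1 = 2913·21841 − 9448·6734
1 = −9448·28575 + 12361·21841
1 = 12361·136141 − 58892·28575
So 28575·(-58892) ≡ 1 (mod 136141), giving 28575⁻¹ ≡ 77249.
x ≡ 28575⁻¹·97029 ≡ 77249·97029 ≡ 14325 (mod 136141).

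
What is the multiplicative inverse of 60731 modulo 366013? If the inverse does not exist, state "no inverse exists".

295150

gcd(366013, 60731) by repeated division:
366013 = 6·60731 + 1627
60731 = 37·1627 + 532
1627 = 3·532 + 31
532 = 17·31 + 5
31 = 6·5 + 1
5 = 5·1 + 0
Since gcd(60731, 366013) = 1, back-substitute to write 1 as a combination:
1 = 31 − 6·5
1 = −6·532 + 103·31
1 = 103·1627 − 315·532
1 = −315·60731 + 11758·1627
1 = 11758·366013 − 70863·60731
Hence 60731⁻¹ ≡ -70863 ≡ 295150 (mod 366013).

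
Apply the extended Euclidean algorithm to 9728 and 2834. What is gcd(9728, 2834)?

2

Repeated division:
9728 = 3·2834 + 1226
2834 = 2·1226 + 382
1226 = 3·382 + 80
382 = 4·80 + 62
80 = 1·62 + 18
62 = 3·18 + 8
18 = 2·8 + 2
8 = 4·2 + 0
gcd(9728, 2834) = 2.
Working backward:
2 = 18 − 2·8
2 = −2·62 + 7·18
2 = 7·80 − 9·62
2 = −9·382 + 43·80
2 = 43·1226 − 138·382
2 = −138·2834 + 319·1226
2 = 319·9728 − 1095·2834
So 2 = (319)·9728 + (-1095)·2834.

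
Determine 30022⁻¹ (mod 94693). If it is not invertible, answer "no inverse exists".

29204

Extended Euclidean algorithm:
94693 = 3·30022 + 4627
30022 = 6·4627 + 2260
4627 = 2·2260 + 107
2260 = 21·107 + 13
107 = 8·13 + 3
13 = 4·3 + 1
3 = 3·1 + 0
Since gcd(30022, 94693) = 1, back-substitute to write 1 as a combination:
1 = 13 − 4·3
1 = −4·107 + 33·13
1 = 33·2260 − 697·107
1 = −697·4627 + 1427·2260
1 = 1427·30022 − 9259·4627
1 = −9259·94693 + 29204·30022
So 30022·29204 ≡ 1 (mod 94693).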